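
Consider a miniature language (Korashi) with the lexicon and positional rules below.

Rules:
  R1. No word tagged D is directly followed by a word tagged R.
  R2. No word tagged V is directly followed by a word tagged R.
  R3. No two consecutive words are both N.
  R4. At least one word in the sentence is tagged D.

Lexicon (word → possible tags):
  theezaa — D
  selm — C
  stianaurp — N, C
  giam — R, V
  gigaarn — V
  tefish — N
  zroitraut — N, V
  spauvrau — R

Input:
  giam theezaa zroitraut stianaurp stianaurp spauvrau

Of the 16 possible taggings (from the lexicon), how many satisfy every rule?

Candidates per position — 1:giam {R,V}; 2:theezaa {D}; 3:zroitraut {N,V}; 4:stianaurp {N,C}; 5:stianaurp {N,C}; 6:spauvrau {R}.
There are 16 candidate sequences in total.
Checking each against the rules leaves 10 sequences.
Count = 10.

10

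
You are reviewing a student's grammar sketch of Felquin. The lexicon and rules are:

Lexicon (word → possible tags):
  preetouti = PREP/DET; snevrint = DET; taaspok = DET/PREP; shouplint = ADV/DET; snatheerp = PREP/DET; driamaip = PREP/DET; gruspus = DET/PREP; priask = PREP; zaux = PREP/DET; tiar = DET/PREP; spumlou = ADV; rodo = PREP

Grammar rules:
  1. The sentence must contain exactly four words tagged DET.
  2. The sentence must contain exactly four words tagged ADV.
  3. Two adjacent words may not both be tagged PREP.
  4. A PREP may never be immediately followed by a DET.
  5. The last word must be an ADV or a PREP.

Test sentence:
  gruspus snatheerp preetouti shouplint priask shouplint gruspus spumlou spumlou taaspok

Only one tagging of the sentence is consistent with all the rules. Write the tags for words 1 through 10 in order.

Candidates per position — 1:gruspus {DET,PREP}; 2:snatheerp {PREP,DET}; 3:preetouti {PREP,DET}; 4:shouplint {ADV,DET}; 5:priask {PREP}; 6:shouplint {ADV,DET}; 7:gruspus {DET,PREP}; 8:spumlou {ADV}; 9:spumlou {ADV}; 10:taaspok {DET,PREP}.
If word 4 were DET, no tagging could satisfy rule 2; so word 4 is ADV.
If word 6 were DET, no tagging could satisfy rule 2; so word 6 is ADV.
If word 10 were DET, no tagging could satisfy rule 5; so word 10 is PREP.
If word 1 were PREP, no tagging could satisfy rule 1; so word 1 is DET.
If word 2 were PREP, no tagging could satisfy rule 1; so word 2 is DET.
If word 3 were PREP, no tagging could satisfy rule 1; so word 3 is DET.
If word 7 were PREP, no tagging could satisfy rule 1; so word 7 is DET.
So the tagging must be: DET DET DET ADV PREP ADV DET ADV ADV PREP.
Rule-by-rule: rule 1 satisfied; rule 2 satisfied; rule 3 satisfied; rule 4 satisfied; rule 5 satisfied.

DET DET DET ADV PREP ADV DET ADV ADV PREP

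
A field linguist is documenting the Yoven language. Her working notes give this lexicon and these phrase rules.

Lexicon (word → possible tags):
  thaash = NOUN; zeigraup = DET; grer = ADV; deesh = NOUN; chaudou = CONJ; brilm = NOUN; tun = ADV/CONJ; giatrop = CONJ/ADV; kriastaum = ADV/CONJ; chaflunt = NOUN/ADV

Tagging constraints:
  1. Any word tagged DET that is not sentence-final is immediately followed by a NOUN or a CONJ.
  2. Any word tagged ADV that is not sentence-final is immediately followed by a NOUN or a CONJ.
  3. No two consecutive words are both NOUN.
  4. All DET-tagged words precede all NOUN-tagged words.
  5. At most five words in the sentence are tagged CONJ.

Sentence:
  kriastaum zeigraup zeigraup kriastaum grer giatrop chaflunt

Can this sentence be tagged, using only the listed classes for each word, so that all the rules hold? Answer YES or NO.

NO

Candidates per position — 1:kriastaum {ADV,CONJ}; 2:zeigraup {DET}; 3:zeigraup {DET}; 4:kriastaum {ADV,CONJ}; 5:grer {ADV}; 6:giatrop {CONJ,ADV}; 7:chaflunt {NOUN,ADV}.
Rule 1 cannot be satisfied by any choice of tags from the lexicon.
So there is no consistent tagging.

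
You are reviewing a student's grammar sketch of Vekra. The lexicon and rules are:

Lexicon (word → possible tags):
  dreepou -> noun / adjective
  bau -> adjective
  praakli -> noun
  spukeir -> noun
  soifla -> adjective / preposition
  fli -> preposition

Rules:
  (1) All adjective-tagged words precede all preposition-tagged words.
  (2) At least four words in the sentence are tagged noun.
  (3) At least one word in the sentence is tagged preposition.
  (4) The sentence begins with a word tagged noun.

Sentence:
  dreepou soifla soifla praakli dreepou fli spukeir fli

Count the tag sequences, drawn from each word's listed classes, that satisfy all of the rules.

3

Candidates per position — 1:dreepou {noun,adjective}; 2:soifla {adjective,preposition}; 3:soifla {adjective,preposition}; 4:praakli {noun}; 5:dreepou {noun,adjective}; 6:fli {preposition}; 7:spukeir {noun}; 8:fli {preposition}.
There are 16 candidate sequences in total.
The sequences that satisfy every rule: noun adjective adjective noun noun preposition noun preposition; noun adjective preposition noun noun preposition noun preposition; noun preposition preposition noun noun preposition noun preposition.
Count = 3.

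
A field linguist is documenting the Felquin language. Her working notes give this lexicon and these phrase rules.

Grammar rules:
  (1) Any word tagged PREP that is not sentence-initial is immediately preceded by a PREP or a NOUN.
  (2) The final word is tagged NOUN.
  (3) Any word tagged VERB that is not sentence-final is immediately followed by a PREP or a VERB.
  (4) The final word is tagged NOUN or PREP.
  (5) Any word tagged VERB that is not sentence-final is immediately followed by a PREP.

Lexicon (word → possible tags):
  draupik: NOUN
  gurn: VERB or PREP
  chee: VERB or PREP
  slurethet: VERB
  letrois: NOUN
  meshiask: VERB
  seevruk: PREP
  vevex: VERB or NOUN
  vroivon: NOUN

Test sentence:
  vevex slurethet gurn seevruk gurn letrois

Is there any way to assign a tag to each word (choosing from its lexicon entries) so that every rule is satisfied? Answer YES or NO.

NO

Candidates per position — 1:vevex {VERB,NOUN}; 2:slurethet {VERB}; 3:gurn {VERB,PREP}; 4:seevruk {PREP}; 5:gurn {VERB,PREP}; 6:letrois {NOUN}.
Rule 1 cannot be satisfied by any choice of tags from the lexicon.
So there is no consistent tagging.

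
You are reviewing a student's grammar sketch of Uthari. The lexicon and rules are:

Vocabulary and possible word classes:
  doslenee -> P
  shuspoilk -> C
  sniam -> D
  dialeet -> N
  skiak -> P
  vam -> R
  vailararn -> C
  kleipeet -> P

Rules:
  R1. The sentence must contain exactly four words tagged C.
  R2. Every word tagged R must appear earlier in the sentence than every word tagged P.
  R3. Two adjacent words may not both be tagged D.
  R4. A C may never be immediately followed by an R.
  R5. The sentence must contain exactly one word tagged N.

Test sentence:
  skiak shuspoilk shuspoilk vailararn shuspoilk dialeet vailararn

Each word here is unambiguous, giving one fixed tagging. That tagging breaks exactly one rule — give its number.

1

Fixed tagging: P C C C C N C.
Rule check: R1 fails, R2 ok, R3 ok, R4 ok, R5 ok.
Only rule 1 fails.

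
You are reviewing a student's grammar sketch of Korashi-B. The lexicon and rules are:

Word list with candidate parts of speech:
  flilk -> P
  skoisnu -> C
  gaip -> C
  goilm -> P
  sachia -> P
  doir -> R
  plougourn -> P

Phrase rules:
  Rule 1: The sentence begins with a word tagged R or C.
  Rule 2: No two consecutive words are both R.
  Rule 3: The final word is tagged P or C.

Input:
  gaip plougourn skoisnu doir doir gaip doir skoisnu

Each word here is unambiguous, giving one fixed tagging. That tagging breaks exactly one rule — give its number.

2

Fixed tagging: C P C R R C R C.
Checking each rule: R1 holds, R2 violated, R3 holds.
Only rule 2 fails.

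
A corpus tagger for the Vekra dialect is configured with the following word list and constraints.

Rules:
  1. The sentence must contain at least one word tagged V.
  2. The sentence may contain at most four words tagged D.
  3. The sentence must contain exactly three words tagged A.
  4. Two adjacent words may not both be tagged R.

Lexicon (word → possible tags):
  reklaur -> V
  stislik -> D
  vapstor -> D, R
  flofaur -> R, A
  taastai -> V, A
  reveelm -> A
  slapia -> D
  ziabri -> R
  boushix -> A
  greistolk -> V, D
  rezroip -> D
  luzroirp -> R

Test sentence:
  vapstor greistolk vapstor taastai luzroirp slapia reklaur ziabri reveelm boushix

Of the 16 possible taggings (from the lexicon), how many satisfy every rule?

8

Candidates per position — 1:vapstor {D,R}; 2:greistolk {V,D}; 3:vapstor {D,R}; 4:taastai {V,A}; 5:luzroirp {R}; 6:slapia {D}; 7:reklaur {V}; 8:ziabri {R}; 9:reveelm {A}; 10:boushix {A}.
There are 16 candidate sequences in total.
Checking each against the rules leaves 8 sequences.
Count = 8.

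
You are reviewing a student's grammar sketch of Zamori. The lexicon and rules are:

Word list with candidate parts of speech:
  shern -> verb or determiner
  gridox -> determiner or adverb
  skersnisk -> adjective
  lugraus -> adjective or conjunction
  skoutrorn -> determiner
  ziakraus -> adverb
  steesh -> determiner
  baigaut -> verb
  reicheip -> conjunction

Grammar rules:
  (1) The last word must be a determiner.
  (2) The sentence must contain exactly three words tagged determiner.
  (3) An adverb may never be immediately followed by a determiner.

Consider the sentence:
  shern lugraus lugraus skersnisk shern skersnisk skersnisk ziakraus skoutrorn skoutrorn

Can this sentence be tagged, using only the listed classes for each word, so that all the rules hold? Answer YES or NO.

Candidates per position — 1:shern {verb,determiner}; 2:lugraus {adjective,conjunction}; 3:lugraus {adjective,conjunction}; 4:skersnisk {adjective}; 5:shern {verb,determiner}; 6:skersnisk {adjective}; 7:skersnisk {adjective}; 8:ziakraus {adverb}; 9:skoutrorn {determiner}; 10:skoutrorn {determiner}.
Rule 3 cannot be satisfied by any choice of tags from the lexicon.
So there is no consistent tagging.

NO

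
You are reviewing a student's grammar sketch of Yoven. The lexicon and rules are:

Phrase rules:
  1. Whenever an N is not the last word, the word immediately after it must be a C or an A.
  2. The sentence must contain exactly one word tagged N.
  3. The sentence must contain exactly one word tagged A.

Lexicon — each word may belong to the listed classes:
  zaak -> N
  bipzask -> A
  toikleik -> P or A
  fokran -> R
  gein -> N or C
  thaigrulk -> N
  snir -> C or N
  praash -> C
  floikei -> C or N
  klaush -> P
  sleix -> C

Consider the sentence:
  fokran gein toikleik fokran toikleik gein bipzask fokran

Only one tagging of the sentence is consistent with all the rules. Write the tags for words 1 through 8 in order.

R C P R P N A R

Candidates per position — 1:fokran {R}; 2:gein {N,C}; 3:toikleik {P,A}; 4:fokran {R}; 5:toikleik {P,A}; 6:gein {N,C}; 7:bipzask {A}; 8:fokran {R}.
Position 3: tagging it A would leave rule 3 unsatisfiable, so it must be P.
Position 5: tagging it A would leave rule 3 unsatisfiable, so it must be P.
Position 2: tagging it N would leave rule 1 unsatisfiable, so it must be C.
Position 6: tagging it C would leave rule 2 unsatisfiable, so it must be N.
The unique satisfying tagging is: R C P R P N A R.
Checking: rule 1 ✓; rule 2 ✓; rule 3 ✓.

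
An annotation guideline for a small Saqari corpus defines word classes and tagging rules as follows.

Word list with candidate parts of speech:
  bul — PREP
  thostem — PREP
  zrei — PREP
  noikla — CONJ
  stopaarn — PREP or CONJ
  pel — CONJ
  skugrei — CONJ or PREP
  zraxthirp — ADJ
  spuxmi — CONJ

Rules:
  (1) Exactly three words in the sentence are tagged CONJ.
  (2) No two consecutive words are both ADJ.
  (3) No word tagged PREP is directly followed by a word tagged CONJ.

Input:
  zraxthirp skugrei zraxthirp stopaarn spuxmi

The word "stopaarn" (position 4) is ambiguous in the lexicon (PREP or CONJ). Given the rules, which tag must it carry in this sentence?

CONJ

Candidates per position — 1:zraxthirp {ADJ}; 2:skugrei {CONJ,PREP}; 3:zraxthirp {ADJ}; 4:stopaarn {PREP,CONJ}; 5:spuxmi {CONJ}.
Position 2: PREP is ruled out by rule 1; that leaves CONJ.
Position 4: PREP is ruled out by rule 1; that leaves CONJ.
The only consistent sequence is: ADJ CONJ ADJ CONJ CONJ.
Verifying each rule — rule 1 ok; rule 2 ok; rule 3 ok.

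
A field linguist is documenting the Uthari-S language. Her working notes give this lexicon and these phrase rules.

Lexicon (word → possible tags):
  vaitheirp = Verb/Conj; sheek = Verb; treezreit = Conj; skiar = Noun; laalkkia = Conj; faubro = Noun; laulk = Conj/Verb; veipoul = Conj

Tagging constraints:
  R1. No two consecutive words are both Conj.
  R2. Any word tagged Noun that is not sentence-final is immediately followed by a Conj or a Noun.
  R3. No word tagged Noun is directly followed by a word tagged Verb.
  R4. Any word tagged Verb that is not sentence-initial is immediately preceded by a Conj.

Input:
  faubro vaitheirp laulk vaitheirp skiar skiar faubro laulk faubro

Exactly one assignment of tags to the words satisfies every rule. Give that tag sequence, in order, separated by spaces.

Candidates per position — 1:faubro {Noun}; 2:vaitheirp {Verb,Conj}; 3:laulk {Conj,Verb}; 4:vaitheirp {Verb,Conj}; 5:skiar {Noun}; 6:skiar {Noun}; 7:faubro {Noun}; 8:laulk {Conj,Verb}; 9:faubro {Noun}.
At position 2, choosing Verb makes rule 2 impossible to satisfy; hence Conj.
At position 3, choosing Conj makes rule 1 impossible to satisfy; hence Verb.
At position 4, choosing Verb makes rule 4 impossible to satisfy; hence Conj.
At position 8, choosing Verb makes rule 2 impossible to satisfy; hence Conj.
The unique satisfying tagging is: Noun Conj Verb Conj Noun Noun Noun Conj Noun.
Rule-by-rule: rule 1 satisfied; rule 2 satisfied; rule 3 satisfied; rule 4 satisfied.

Noun Conj Verb Conj Noun Noun Noun Conj Noun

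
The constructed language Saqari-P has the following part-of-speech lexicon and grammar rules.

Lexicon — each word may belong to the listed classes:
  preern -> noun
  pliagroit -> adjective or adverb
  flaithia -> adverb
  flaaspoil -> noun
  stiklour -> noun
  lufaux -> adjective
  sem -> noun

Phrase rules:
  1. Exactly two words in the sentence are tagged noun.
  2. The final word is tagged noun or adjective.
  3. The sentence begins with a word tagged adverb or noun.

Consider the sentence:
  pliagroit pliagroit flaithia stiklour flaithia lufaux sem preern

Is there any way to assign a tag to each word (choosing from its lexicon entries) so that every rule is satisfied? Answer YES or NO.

NO

Candidates per position — 1:pliagroit {adjective,adverb}; 2:pliagroit {adjective,adverb}; 3:flaithia {adverb}; 4:stiklour {noun}; 5:flaithia {adverb}; 6:lufaux {adjective}; 7:sem {noun}; 8:preern {noun}.
Rule 1 cannot be satisfied by any choice of tags from the lexicon.
So there is no consistent tagging.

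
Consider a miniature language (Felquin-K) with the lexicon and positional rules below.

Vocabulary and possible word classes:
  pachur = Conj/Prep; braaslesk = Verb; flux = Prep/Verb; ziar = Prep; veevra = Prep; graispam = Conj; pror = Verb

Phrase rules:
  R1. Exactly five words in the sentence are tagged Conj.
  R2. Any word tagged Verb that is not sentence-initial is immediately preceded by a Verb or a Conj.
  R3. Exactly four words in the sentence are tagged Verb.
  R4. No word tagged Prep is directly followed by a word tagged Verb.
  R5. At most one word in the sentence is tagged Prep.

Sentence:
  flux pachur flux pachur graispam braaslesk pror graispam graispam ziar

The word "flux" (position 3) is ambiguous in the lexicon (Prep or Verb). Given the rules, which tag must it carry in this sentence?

Verb

Candidates per position — 1:flux {Prep,Verb}; 2:pachur {Conj,Prep}; 3:flux {Prep,Verb}; 4:pachur {Conj,Prep}; 5:graispam {Conj}; 6:braaslesk {Verb}; 7:pror {Verb}; 8:graispam {Conj}; 9:graispam {Conj}; 10:ziar {Prep}.
Position 1: tagging it Prep would leave rule 3 unsatisfiable, so it must be Verb.
Position 2: tagging it Prep would leave rule 1 unsatisfiable, so it must be Conj.
Position 3: tagging it Prep would leave rule 3 unsatisfiable, so it must be Verb.
Position 4: tagging it Prep would leave rule 1 unsatisfiable, so it must be Conj.
The unique satisfying tagging is: Verb Conj Verb Conj Conj Verb Verb Conj Conj Prep.
Rule-by-rule: rule 1 ok; rule 2 ok; rule 3 ok; rule 4 ok; rule 5 ok.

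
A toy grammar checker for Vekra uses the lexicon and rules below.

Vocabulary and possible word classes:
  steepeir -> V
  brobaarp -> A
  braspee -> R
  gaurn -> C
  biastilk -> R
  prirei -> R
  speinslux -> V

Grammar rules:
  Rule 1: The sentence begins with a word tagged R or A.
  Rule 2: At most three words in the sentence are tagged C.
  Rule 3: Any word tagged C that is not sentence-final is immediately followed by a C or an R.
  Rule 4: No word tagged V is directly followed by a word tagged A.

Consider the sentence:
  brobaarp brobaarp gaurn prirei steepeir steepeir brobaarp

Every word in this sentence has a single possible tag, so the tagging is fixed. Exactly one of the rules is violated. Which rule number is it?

Fixed tagging: A A C R V V A.
Applying the rules: R1 ok, R2 ok, R3 ok, R4 fails.
Only rule 4 fails.

4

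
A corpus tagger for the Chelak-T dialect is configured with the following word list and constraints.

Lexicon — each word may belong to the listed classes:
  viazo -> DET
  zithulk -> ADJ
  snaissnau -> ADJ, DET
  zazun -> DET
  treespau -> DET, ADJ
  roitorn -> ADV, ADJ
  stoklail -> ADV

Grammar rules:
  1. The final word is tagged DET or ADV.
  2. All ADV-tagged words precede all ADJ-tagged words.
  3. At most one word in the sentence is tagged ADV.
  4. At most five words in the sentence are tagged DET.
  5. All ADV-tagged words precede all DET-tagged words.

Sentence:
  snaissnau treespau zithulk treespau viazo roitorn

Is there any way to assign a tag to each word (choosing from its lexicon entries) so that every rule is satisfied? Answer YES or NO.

NO

Candidates per position — 1:snaissnau {ADJ,DET}; 2:treespau {DET,ADJ}; 3:zithulk {ADJ}; 4:treespau {DET,ADJ}; 5:viazo {DET}; 6:roitorn {ADV,ADJ}.
Every candidate sequence violates at least one rule; no consistent tagging exists.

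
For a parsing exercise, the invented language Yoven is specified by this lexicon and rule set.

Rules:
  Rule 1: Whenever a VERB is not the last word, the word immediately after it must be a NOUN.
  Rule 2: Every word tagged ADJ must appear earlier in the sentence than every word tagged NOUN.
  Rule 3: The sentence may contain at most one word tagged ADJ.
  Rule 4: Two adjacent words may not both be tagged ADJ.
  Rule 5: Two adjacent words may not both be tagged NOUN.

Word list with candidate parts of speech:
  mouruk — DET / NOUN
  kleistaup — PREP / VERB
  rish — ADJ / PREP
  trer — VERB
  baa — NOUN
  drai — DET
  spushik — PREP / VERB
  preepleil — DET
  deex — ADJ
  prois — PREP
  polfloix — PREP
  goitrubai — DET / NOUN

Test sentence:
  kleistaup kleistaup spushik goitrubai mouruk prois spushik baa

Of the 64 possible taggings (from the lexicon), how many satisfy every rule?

Candidates per position — 1:kleistaup {PREP,VERB}; 2:kleistaup {PREP,VERB}; 3:spushik {PREP,VERB}; 4:goitrubai {DET,NOUN}; 5:mouruk {DET,NOUN}; 6:prois {PREP}; 7:spushik {PREP,VERB}; 8:baa {NOUN}.
There are 64 candidate sequences in total.
Checking each against the rules leaves 8 sequences.
Count = 8.

8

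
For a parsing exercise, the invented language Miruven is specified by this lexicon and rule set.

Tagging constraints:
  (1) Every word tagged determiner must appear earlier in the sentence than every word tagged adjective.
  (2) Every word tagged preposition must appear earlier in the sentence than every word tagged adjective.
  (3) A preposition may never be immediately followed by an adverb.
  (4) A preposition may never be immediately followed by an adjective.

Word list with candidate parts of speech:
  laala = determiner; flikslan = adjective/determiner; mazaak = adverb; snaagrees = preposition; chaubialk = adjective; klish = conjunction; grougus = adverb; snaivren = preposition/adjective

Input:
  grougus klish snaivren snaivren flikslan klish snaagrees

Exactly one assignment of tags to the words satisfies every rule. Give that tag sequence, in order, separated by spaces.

Candidates per position — 1:grougus {adverb}; 2:klish {conjunction}; 3:snaivren {preposition,adjective}; 4:snaivren {preposition,adjective}; 5:flikslan {adjective,determiner}; 6:klish {conjunction}; 7:snaagrees {preposition}.
Position 3: adjective is ruled out by rule 2; that leaves preposition.
Position 4: adjective is ruled out by rule 2; that leaves preposition.
Position 5: adjective is ruled out by rule 2; that leaves determiner.
The only consistent sequence is: adverb conjunction preposition preposition determiner conjunction preposition.
Checking: rule 1 ✓; rule 2 ✓; rule 3 ✓; rule 4 ✓.

adverb conjunction preposition preposition determiner conjunction preposition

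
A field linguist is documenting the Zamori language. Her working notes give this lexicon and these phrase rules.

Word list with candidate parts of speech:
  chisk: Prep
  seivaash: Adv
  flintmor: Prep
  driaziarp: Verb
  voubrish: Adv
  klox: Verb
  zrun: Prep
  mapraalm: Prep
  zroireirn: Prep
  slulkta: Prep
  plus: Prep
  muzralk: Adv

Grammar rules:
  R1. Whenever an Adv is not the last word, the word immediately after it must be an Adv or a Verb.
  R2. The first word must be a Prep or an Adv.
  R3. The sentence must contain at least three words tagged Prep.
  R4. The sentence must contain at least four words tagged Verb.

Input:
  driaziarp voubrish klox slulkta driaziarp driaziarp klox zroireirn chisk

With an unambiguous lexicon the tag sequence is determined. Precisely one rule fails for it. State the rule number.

2

Fixed tagging: Verb Adv Verb Prep Verb Verb Verb Prep Prep.
Checking each rule: R1 ✓, R2 ✗, R3 ✓, R4 ✓.
Only rule 2 fails.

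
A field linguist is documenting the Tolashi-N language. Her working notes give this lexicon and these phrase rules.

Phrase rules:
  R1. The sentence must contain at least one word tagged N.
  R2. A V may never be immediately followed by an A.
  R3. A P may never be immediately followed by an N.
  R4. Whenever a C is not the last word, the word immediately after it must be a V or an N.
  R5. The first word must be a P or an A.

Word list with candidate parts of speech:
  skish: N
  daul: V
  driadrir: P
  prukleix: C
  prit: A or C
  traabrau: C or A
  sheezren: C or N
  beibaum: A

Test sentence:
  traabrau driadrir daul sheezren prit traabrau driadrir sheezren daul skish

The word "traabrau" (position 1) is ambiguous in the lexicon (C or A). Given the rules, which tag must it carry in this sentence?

A

Candidates per position — 1:traabrau {C,A}; 2:driadrir {P}; 3:daul {V}; 4:sheezren {C,N}; 5:prit {A,C}; 6:traabrau {C,A}; 7:driadrir {P}; 8:sheezren {C,N}; 9:daul {V}; 10:skish {N}.
Position 1: tagging it C would leave rule 4 unsatisfiable, so it must be A.
Position 4: tagging it C would leave rule 4 unsatisfiable, so it must be N.
Position 5: tagging it C would leave rule 4 unsatisfiable, so it must be A.
Position 6: tagging it C would leave rule 4 unsatisfiable, so it must be A.
Position 8: tagging it N would leave rule 3 unsatisfiable, so it must be C.
The unique satisfying tagging is: A P V N A A P C V N.
Checking: rule 1 satisfied; rule 2 satisfied; rule 3 satisfied; rule 4 satisfied; rule 5 satisfied.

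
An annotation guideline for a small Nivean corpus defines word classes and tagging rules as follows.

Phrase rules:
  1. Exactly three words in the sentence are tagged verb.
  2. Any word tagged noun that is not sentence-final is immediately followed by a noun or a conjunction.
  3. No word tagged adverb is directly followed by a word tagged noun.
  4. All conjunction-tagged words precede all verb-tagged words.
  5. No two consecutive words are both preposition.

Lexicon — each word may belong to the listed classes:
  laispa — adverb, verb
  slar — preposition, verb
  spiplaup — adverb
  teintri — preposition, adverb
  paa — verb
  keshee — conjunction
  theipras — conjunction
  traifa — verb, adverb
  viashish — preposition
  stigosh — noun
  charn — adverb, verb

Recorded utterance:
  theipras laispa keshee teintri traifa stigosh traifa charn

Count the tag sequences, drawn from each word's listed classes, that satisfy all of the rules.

0

Candidates per position — 1:theipras {conjunction}; 2:laispa {adverb,verb}; 3:keshee {conjunction}; 4:teintri {preposition,adverb}; 5:traifa {verb,adverb}; 6:stigosh {noun}; 7:traifa {verb,adverb}; 8:charn {adverb,verb}.
There are 32 candidate sequences in total.
Rule 2 cannot be satisfied by any choice of tags from the lexicon.
So there is no consistent tagging.
Count = 0.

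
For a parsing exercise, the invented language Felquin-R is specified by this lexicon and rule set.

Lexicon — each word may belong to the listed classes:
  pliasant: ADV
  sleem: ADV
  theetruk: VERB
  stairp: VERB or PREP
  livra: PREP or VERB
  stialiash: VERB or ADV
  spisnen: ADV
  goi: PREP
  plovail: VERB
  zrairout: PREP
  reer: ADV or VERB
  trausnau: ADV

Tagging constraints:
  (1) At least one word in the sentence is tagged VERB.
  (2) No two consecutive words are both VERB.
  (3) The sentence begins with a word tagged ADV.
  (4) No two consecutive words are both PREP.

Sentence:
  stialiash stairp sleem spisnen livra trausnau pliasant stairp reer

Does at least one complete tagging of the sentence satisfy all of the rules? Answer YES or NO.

YES

Candidates per position — 1:stialiash {VERB,ADV}; 2:stairp {VERB,PREP}; 3:sleem {ADV}; 4:spisnen {ADV}; 5:livra {PREP,VERB}; 6:trausnau {ADV}; 7:pliasant {ADV}; 8:stairp {VERB,PREP}; 9:reer {ADV,VERB}.
One satisfying assignment: ADV PREP ADV ADV VERB ADV ADV PREP VERB.
Rule-by-rule: rule 1 ok; rule 2 ok; rule 3 ok; rule 4 ok.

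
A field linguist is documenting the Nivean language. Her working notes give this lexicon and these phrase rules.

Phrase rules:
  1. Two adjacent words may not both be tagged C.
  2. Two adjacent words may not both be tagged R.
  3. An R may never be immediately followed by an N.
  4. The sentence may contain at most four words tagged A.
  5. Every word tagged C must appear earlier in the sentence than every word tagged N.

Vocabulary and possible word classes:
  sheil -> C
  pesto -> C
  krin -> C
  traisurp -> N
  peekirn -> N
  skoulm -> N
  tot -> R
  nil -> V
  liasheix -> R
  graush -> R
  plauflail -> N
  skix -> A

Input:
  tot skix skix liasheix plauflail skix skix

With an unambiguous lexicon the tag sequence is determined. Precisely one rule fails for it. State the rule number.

Fixed tagging: R A A R N A A.
Applying the rules: R1 pass, R2 pass, R3 fail, R4 pass, R5 pass.
Only rule 3 fails.

3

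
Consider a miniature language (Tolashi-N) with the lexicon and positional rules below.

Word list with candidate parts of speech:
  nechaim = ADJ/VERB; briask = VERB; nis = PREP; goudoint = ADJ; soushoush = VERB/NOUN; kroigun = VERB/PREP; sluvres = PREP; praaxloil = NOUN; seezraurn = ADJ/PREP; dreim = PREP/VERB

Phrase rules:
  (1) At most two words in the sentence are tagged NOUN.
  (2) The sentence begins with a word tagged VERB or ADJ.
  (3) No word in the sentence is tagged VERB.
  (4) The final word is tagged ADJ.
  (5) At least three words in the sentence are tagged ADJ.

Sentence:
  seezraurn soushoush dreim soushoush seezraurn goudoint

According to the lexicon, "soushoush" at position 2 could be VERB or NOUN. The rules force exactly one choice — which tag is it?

Candidates per position — 1:seezraurn {ADJ,PREP}; 2:soushoush {VERB,NOUN}; 3:dreim {PREP,VERB}; 4:soushoush {VERB,NOUN}; 5:seezraurn {ADJ,PREP}; 6:goudoint {ADJ}.
Position 1: PREP is ruled out by rule 2; that leaves ADJ.
Position 2: VERB is ruled out by rule 3; that leaves NOUN.
Position 3: VERB is ruled out by rule 3; that leaves PREP.
Position 4: VERB is ruled out by rule 3; that leaves NOUN.
Position 5: PREP is ruled out by rule 5; that leaves ADJ.
So the tagging must be: ADJ NOUN PREP NOUN ADJ ADJ.
Verifying each rule — rule 1 ok; rule 2 ok; rule 3 ok; rule 4 ok; rule 5 ok.

NOUN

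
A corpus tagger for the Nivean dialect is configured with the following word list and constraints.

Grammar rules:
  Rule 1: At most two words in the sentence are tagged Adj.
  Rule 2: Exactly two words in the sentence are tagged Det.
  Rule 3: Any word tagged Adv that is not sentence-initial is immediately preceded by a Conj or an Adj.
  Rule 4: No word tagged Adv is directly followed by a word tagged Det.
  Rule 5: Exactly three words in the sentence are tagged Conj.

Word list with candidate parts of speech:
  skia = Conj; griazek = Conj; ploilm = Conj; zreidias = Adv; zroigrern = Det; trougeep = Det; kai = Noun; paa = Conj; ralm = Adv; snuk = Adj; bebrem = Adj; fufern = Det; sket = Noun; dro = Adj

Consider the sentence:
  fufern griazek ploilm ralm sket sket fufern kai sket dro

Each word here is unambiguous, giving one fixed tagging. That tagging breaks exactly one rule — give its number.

5

Fixed tagging: Det Conj Conj Adv Noun Noun Det Noun Noun Adj.
Applying the rules: R1 ✓, R2 ✓, R3 ✓, R4 ✓, R5 ✗.
Only rule 5 fails.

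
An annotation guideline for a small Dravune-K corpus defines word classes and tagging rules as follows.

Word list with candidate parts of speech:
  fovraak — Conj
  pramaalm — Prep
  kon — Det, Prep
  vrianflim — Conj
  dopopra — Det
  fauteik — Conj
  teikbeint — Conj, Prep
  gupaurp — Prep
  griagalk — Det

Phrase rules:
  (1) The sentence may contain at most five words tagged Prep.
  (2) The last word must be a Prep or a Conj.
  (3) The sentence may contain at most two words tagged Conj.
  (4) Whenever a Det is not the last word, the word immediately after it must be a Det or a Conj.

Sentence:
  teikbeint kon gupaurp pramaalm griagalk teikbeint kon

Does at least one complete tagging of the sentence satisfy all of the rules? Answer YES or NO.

Candidates per position — 1:teikbeint {Conj,Prep}; 2:kon {Det,Prep}; 3:gupaurp {Prep}; 4:pramaalm {Prep}; 5:griagalk {Det}; 6:teikbeint {Conj,Prep}; 7:kon {Det,Prep}.
One satisfying assignment: Conj Prep Prep Prep Det Conj Prep.
Rule-by-rule: rule 1 ok; rule 2 ok; rule 3 ok; rule 4 ok.

YES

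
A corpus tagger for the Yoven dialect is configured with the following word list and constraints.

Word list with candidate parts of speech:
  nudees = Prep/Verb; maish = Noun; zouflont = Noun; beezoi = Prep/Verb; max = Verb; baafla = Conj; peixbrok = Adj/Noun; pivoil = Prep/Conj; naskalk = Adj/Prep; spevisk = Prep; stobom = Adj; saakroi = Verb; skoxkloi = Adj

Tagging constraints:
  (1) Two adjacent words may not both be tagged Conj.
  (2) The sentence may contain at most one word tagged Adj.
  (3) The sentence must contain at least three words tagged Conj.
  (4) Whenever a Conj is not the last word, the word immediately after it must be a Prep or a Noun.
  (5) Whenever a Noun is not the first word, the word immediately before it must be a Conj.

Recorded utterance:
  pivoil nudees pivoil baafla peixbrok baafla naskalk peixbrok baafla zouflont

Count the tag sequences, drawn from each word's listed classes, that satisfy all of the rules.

3

Candidates per position — 1:pivoil {Prep,Conj}; 2:nudees {Prep,Verb}; 3:pivoil {Prep,Conj}; 4:baafla {Conj}; 5:peixbrok {Adj,Noun}; 6:baafla {Conj}; 7:naskalk {Adj,Prep}; 8:peixbrok {Adj,Noun}; 9:baafla {Conj}; 10:zouflont {Noun}.
There are 64 candidate sequences in total.
The sequences that satisfy every rule: Prep Prep Prep Conj Noun Conj Prep Adj Conj Noun; Prep Verb Prep Conj Noun Conj Prep Adj Conj Noun; Conj Prep Prep Conj Noun Conj Prep Adj Conj Noun.
Count = 3.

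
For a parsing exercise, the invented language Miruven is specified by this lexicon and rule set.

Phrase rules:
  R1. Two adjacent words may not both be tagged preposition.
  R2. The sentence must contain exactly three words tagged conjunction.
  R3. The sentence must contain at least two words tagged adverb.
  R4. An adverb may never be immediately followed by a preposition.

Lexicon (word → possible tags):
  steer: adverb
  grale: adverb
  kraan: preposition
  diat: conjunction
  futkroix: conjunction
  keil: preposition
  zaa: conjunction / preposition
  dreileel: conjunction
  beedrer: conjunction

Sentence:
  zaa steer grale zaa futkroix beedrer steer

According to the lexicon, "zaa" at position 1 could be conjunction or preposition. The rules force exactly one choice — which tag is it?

preposition

Candidates per position — 1:zaa {conjunction,preposition}; 2:steer {adverb}; 3:grale {adverb}; 4:zaa {conjunction,preposition}; 5:futkroix {conjunction}; 6:beedrer {conjunction}; 7:steer {adverb}.
Word 4 cannot be preposition — rule 4 would then fail for every completion. It is conjunction.
Word 1 cannot be conjunction — rule 2 would then fail for every completion. It is preposition.
The only consistent sequence is: preposition adverb adverb conjunction conjunction conjunction adverb.
Verifying each rule — rule 1 ✓; rule 2 ✓; rule 3 ✓; rule 4 ✓.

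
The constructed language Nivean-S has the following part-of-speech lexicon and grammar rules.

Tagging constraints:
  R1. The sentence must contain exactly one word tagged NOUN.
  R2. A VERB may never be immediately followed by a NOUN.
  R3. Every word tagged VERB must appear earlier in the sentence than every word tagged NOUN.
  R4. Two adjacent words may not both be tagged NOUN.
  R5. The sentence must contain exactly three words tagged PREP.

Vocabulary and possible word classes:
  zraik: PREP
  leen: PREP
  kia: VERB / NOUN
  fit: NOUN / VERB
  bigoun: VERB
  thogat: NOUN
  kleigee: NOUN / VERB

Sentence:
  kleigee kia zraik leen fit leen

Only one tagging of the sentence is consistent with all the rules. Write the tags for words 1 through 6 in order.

Candidates per position — 1:kleigee {NOUN,VERB}; 2:kia {VERB,NOUN}; 3:zraik {PREP}; 4:leen {PREP}; 5:fit {NOUN,VERB}; 6:leen {PREP}.
The remaining ambiguous positions (1, 2, 5) are resolved jointly — only one combination satisfies every rule.
That leaves exactly one tagging: VERB VERB PREP PREP NOUN PREP.
Verifying each rule — rule 1 ✓; rule 2 ✓; rule 3 ✓; rule 4 ✓; rule 5 ✓.

VERB VERB PREP PREP NOUN PREP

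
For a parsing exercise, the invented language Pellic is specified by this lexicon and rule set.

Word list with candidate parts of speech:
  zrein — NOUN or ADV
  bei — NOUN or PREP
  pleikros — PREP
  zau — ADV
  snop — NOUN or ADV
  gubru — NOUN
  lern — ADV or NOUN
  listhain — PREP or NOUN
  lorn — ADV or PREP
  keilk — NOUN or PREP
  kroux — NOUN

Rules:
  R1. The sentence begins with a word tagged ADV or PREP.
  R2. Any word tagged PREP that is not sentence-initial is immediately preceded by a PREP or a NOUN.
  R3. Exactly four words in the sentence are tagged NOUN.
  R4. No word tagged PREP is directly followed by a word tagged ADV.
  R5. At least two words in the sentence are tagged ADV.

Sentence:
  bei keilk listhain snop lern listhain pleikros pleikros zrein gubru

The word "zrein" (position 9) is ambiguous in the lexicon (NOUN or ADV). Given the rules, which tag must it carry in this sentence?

NOUN

Candidates per position — 1:bei {NOUN,PREP}; 2:keilk {NOUN,PREP}; 3:listhain {PREP,NOUN}; 4:snop {NOUN,ADV}; 5:lern {ADV,NOUN}; 6:listhain {PREP,NOUN}; 7:pleikros {PREP}; 8:pleikros {PREP}; 9:zrein {NOUN,ADV}; 10:gubru {NOUN}.
Position 1: tagging it NOUN would leave rule 1 unsatisfiable, so it must be PREP.
Position 9: tagging it ADV would leave rule 4 unsatisfiable, so it must be NOUN.
Position 4: tagging it NOUN would leave rule 5 unsatisfiable, so it must be ADV.
Position 5: tagging it NOUN would leave rule 5 unsatisfiable, so it must be ADV.
Position 6: tagging it PREP would leave rule 2 unsatisfiable, so it must be NOUN.
Position 3: tagging it PREP would leave rule 4 unsatisfiable, so it must be NOUN.
Position 2: tagging it NOUN would leave rule 3 unsatisfiable, so it must be PREP.
So the tagging must be: PREP PREP NOUN ADV ADV NOUN PREP PREP NOUN NOUN.
Rule-by-rule: rule 1 satisfied; rule 2 satisfied; rule 3 satisfied; rule 4 satisfied; rule 5 satisfied.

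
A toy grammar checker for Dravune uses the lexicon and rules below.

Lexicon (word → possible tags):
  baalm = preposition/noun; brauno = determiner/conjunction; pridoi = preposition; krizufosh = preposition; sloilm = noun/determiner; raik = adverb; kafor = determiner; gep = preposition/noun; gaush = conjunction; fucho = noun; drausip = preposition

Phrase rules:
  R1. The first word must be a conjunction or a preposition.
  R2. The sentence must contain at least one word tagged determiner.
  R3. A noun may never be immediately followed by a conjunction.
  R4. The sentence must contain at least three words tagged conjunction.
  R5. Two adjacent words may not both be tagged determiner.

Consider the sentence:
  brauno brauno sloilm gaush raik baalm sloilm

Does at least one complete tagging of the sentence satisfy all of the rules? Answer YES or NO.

YES

Candidates per position — 1:brauno {determiner,conjunction}; 2:brauno {determiner,conjunction}; 3:sloilm {noun,determiner}; 4:gaush {conjunction}; 5:raik {adverb}; 6:baalm {preposition,noun}; 7:sloilm {noun,determiner}.
One satisfying assignment: conjunction conjunction determiner conjunction adverb noun determiner.
Check: rule 1 holds; rule 2 holds; rule 3 holds; rule 4 holds; rule 5 holds.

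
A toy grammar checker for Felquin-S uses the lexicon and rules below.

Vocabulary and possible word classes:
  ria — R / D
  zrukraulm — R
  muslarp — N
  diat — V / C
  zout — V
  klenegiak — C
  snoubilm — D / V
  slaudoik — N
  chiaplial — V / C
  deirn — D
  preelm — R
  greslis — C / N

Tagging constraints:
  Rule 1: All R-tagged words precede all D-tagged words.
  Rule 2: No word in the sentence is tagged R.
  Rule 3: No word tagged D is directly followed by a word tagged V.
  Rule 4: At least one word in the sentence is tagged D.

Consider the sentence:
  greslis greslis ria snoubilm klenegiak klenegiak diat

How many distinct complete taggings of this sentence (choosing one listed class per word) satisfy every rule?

8

Candidates per position — 1:greslis {C,N}; 2:greslis {C,N}; 3:ria {R,D}; 4:snoubilm {D,V}; 5:klenegiak {C}; 6:klenegiak {C}; 7:diat {V,C}.
There are 32 candidate sequences in total.
Checking each against the rules leaves 8 sequences.
Count = 8.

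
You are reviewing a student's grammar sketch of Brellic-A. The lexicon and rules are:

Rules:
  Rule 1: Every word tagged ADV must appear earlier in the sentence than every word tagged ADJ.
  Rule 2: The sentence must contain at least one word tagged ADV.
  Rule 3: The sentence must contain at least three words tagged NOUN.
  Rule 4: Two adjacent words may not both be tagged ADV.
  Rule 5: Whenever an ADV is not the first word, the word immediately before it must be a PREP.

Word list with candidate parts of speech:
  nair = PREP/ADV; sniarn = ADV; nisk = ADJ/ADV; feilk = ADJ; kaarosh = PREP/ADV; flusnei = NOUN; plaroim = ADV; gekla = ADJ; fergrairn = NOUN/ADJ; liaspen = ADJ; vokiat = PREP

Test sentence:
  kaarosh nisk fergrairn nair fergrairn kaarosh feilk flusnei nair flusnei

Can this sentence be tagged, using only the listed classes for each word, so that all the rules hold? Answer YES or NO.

Candidates per position — 1:kaarosh {PREP,ADV}; 2:nisk {ADJ,ADV}; 3:fergrairn {NOUN,ADJ}; 4:nair {PREP,ADV}; 5:fergrairn {NOUN,ADJ}; 6:kaarosh {PREP,ADV}; 7:feilk {ADJ}; 8:flusnei {NOUN}; 9:nair {PREP,ADV}; 10:flusnei {NOUN}.
One satisfying assignment: PREP ADV ADJ PREP NOUN PREP ADJ NOUN PREP NOUN.
Checking: rule 1 holds; rule 2 holds; rule 3 holds; rule 4 holds; rule 5 holds.

YES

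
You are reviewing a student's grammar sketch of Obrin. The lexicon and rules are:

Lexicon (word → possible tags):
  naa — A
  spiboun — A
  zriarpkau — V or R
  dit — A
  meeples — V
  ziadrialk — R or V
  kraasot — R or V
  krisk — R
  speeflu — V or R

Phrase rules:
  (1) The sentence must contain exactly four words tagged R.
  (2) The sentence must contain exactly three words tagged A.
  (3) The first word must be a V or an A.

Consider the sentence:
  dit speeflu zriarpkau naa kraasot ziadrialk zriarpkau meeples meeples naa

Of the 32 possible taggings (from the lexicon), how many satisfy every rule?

5

Candidates per position — 1:dit {A}; 2:speeflu {V,R}; 3:zriarpkau {V,R}; 4:naa {A}; 5:kraasot {R,V}; 6:ziadrialk {R,V}; 7:zriarpkau {V,R}; 8:meeples {V}; 9:meeples {V}; 10:naa {A}.
There are 32 candidate sequences in total.
The sequences that satisfy every rule: A V R A R R R V V A; A R V A R R R V V A; A R R A R R V V V A; A R R A R V R V V A; A R R A V R R V V A.
Count = 5.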